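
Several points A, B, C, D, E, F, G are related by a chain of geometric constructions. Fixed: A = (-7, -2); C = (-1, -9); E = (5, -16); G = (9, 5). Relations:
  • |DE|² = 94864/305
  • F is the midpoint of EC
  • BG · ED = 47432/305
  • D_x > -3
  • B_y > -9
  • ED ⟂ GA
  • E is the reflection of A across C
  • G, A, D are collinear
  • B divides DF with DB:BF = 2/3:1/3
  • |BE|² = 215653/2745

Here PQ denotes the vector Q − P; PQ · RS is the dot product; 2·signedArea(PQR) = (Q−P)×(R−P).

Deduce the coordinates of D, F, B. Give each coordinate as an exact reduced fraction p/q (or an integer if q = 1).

1. D_x = -631/305  [G, A, D are collinear ∩ ED ⟂ GA]
2. D_y = 48/305  [G, A, D are collinear ∩ ED ⟂ GA]
   → D = (-631/305, 48/305)
3. F_x = 2  [F is the midpoint of EC]
4. F_y = -25/2  [F is the midpoint of EC]
   → F = (2, -25/2)
5. B_x = 589/915  [B divides DF with DB:BF = 2/3:1/3]
6. B_y = -7577/915  [B divides DF with DB:BF = 2/3:1/3]
   → B = (589/915, -7577/915)

B = (589/915, -7577/915)
D = (-631/305, 48/305)
F = (2, -25/2)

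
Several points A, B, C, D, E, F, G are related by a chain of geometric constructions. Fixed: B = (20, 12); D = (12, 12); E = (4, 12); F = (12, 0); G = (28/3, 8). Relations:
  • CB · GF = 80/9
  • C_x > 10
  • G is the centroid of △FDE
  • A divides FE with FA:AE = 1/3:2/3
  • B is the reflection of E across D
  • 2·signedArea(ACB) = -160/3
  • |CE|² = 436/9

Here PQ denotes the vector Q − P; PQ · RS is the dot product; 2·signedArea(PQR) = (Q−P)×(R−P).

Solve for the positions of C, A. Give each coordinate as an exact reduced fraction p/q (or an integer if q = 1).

A = (28/3, 4)
C = (32/3, 10)

1. C_x = 32/3  [line -8/3·x + 8·y + -464/9 = 0 ∩ |CE|² = 436/9]
2. C_y = 10  [line -8/3·x + 8·y + -464/9 = 0 ∩ |CE|² = 436/9]
   → C = (32/3, 10)
3. A_x = 28/3  [A divides FE with FA:AE = 1/3:2/3]
4. A_y = 4  [A divides FE with FA:AE = 1/3:2/3]
   → A = (28/3, 4)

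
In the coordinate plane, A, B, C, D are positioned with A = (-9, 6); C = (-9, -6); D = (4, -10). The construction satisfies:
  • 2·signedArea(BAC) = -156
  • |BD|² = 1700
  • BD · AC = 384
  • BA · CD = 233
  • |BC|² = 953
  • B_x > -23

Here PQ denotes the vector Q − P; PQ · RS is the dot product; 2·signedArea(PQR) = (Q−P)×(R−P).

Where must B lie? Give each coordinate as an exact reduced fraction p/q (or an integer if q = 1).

B = (-22, 22)

1. B_x = -22  [2·signedArea(BAC) = -156 ∩ BA · CD = 233]
2. B_y = 22  [2·signedArea(BAC) = -156 ∩ BA · CD = 233]
   → B = (-22, 22)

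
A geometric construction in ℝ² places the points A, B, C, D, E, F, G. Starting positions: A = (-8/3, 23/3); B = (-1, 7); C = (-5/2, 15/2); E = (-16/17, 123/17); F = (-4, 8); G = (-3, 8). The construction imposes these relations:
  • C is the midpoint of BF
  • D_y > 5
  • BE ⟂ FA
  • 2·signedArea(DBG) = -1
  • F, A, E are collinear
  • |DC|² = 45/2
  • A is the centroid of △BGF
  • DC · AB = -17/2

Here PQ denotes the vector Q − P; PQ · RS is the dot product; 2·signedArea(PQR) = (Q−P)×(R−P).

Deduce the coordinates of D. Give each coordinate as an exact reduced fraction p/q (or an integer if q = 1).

D = (2, 6)

1. D_x = 2  [2·signedArea(DBG) = -1 ∩ DC · AB = -17/2]
2. D_y = 6  [2·signedArea(DBG) = -1 ∩ DC · AB = -17/2]
   → D = (2, 6)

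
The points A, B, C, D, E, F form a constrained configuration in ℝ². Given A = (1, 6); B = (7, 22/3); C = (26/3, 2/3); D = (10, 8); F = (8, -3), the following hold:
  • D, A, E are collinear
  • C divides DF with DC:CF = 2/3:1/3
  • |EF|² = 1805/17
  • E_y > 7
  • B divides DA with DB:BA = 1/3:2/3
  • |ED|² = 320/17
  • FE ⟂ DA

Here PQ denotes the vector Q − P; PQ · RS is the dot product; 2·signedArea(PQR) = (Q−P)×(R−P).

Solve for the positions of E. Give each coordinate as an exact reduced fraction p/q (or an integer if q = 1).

E = (98/17, 120/17)

1. E_x = 98/17  [D, A, E are collinear ∩ FE ⟂ DA]
2. E_y = 120/17  [D, A, E are collinear ∩ FE ⟂ DA]
   → E = (98/17, 120/17)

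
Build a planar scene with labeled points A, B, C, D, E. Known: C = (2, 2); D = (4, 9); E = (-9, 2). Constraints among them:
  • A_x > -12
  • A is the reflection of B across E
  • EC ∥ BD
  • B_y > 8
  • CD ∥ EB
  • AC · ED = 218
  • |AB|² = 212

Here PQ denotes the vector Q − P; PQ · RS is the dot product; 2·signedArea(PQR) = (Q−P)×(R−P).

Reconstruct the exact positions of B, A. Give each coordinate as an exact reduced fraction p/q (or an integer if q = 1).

A = (-11, -5)
B = (-7, 9)

1. B_x = -7  [EC ∥ BD ∩ CD ∥ EB]
2. B_y = 9  [EC ∥ BD ∩ CD ∥ EB]
   → B = (-7, 9)
3. A_x = -11  [A is the reflection of B across E]
4. A_y = -5  [A is the reflection of B across E]
   → A = (-11, -5)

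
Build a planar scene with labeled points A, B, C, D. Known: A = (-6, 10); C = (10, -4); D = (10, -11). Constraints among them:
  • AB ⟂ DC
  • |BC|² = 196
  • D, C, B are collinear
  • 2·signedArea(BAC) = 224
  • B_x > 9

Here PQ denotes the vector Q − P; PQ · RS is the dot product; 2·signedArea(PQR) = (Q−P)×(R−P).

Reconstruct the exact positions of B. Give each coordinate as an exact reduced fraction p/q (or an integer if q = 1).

1. B_x = 10  [D, C, B are collinear ∩ AB ⟂ DC]
2. B_y = 10  [D, C, B are collinear ∩ AB ⟂ DC]
   → B = (10, 10)

B = (10, 10)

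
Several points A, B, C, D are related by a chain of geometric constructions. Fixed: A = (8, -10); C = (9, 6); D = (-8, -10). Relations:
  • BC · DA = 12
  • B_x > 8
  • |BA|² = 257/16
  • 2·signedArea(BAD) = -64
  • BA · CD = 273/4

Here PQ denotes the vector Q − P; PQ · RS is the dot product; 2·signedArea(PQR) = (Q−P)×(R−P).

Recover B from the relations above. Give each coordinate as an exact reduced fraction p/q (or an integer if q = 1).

B = (33/4, -6)

1. B_x = 33/4  [BA · CD = 273/4 ∩ BC · DA = 12]
2. B_y = -6  [BA · CD = 273/4 ∩ BC · DA = 12]
   → B = (33/4, -6)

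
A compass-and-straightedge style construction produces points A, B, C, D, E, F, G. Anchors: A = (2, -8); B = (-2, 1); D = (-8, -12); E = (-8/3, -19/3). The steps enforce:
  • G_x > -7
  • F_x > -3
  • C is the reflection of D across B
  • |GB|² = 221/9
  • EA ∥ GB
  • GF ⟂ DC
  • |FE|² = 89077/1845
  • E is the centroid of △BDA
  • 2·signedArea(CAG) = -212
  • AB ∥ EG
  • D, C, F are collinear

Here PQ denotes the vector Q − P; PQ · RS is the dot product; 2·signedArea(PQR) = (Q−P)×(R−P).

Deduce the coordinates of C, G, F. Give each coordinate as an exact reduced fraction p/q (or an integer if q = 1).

1. C_x = 4  [C is the reflection of D across B]
2. C_y = 14  [C is the reflection of D across B]
   → C = (4, 14)
3. G_x = -20/3  [EA ∥ GB ∩ AB ∥ EG]
4. G_y = 8/3  [EA ∥ GB ∩ AB ∥ EG]
   → G = (-20/3, 8/3)
5. F_x = -448/205  [D, C, F are collinear ∩ GF ⟂ DC]
6. F_y = 368/615  [D, C, F are collinear ∩ GF ⟂ DC]
   → F = (-448/205, 368/615)

C = (4, 14)
F = (-448/205, 368/615)
G = (-20/3, 8/3)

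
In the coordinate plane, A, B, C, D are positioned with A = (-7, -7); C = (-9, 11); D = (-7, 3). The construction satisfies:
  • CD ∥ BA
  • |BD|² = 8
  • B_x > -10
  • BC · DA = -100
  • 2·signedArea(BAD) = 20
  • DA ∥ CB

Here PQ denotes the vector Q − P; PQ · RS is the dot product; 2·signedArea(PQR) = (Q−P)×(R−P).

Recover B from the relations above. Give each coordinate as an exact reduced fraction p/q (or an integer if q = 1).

1. B_x = -9  [CD ∥ BA ∩ DA ∥ CB]
2. B_y = 1  [CD ∥ BA ∩ DA ∥ CB]
   → B = (-9, 1)

B = (-9, 1)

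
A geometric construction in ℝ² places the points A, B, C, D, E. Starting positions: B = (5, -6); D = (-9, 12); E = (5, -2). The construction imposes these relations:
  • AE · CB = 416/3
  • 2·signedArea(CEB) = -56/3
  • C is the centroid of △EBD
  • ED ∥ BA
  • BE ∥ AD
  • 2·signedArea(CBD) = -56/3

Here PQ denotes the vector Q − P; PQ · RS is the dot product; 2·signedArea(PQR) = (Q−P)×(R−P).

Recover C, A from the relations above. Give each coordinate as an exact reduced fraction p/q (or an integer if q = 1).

A = (-9, 8)
C = (1/3, 4/3)

1. C_x = 1/3  [C is the centroid of △EBD]
2. C_y = 4/3  [C is the centroid of △EBD]
   → C = (1/3, 4/3)
3. A_x = -9  [BE ∥ AD ∩ ED ∥ BA]
4. A_y = 8  [BE ∥ AD ∩ ED ∥ BA]
   → A = (-9, 8)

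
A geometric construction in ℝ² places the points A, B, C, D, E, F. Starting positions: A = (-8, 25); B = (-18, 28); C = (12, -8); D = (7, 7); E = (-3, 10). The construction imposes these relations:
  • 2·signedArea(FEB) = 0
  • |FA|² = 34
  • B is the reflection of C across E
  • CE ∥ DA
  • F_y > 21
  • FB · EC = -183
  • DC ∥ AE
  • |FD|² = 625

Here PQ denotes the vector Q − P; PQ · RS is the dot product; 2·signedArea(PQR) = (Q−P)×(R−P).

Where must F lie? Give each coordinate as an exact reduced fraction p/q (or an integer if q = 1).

1. F_x = -13  [2·signedArea(FEB) = 0 ∩ FB · EC = -183]
2. F_y = 22  [2·signedArea(FEB) = 0 ∩ FB · EC = -183]
   → F = (-13, 22)

F = (-13, 22)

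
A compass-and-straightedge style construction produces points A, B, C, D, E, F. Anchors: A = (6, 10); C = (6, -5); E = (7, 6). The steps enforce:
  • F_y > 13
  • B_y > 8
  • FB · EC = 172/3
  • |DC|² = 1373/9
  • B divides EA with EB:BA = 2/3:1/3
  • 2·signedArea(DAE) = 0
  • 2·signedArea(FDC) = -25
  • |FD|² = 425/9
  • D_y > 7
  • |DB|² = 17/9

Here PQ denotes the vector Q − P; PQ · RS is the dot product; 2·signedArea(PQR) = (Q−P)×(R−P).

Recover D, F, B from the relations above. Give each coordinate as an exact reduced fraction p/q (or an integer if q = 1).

B = (19/3, 26/3)
D = (20/3, 22/3)
F = (5, 14)

1. D_x = 20/3  [line 4·x + 1·y + -34 = 0 ∩ |DC|² = 1373/9]
2. D_y = 22/3  [line 4·x + 1·y + -34 = 0 ∩ |DC|² = 1373/9]
   → D = (20/3, 22/3)
3. F_x = 5  [line 37/3·x + -2/3·y + -157/3 = 0 ∩ |FD|² = 425/9]
4. F_y = 14  [line 37/3·x + -2/3·y + -157/3 = 0 ∩ |FD|² = 425/9]
   → F = (5, 14)
5. B_x = 19/3  [B divides EA with EB:BA = 2/3:1/3]
6. B_y = 26/3  [B divides EA with EB:BA = 2/3:1/3]
   → B = (19/3, 26/3)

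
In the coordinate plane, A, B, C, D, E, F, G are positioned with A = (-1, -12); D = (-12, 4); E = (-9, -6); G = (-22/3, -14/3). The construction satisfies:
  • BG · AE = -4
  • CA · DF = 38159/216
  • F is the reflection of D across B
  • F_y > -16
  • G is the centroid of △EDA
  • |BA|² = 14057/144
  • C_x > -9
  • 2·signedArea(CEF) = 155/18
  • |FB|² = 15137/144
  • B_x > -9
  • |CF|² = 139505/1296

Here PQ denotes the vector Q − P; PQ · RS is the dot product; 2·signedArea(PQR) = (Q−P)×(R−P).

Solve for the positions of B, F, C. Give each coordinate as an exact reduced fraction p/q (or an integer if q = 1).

B = (-103/12, -17/3)
C = (-299/36, -49/9)
F = (-31/6, -46/3)

1. B_x = -103/12  [line 8·x + -6·y + 104/3 = 0 ∩ |BA|² = 14057/144]
2. B_y = -17/3  [line 8·x + -6·y + 104/3 = 0 ∩ |BA|² = 14057/144]
   → B = (-103/12, -17/3)
3. F_x = -31/6  [F is the reflection of D across B]
4. F_y = -46/3  [F is the reflection of D across B]
   → F = (-31/6, -46/3)
5. C_x = -299/36  [2·signedArea(CEF) = 155/18 ∩ CA · DF = 38159/216]
6. C_y = -49/9  [2·signedArea(CEF) = 155/18 ∩ CA · DF = 38159/216]
   → C = (-299/36, -49/9)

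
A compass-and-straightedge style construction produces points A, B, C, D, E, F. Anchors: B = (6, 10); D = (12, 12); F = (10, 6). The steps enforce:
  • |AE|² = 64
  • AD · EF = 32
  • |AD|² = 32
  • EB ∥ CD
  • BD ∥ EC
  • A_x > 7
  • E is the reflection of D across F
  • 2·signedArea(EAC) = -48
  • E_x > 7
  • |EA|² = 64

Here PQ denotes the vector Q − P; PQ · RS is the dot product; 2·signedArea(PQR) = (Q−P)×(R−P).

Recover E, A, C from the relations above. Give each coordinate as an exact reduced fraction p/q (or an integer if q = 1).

A = (8, 8)
C = (14, 2)
E = (8, 0)

1. E_x = 8  [E is the reflection of D across F]
2. E_y = 0  [E is the reflection of D across F]
   → E = (8, 0)
3. C_x = 14  [EB ∥ CD ∩ BD ∥ EC]
4. C_y = 2  [EB ∥ CD ∩ BD ∥ EC]
   → C = (14, 2)
5. A_x = 8  [AD · EF = 32 ∩ 2·signedArea(EAC) = -48]
6. A_y = 8  [AD · EF = 32 ∩ 2·signedArea(EAC) = -48]
   → A = (8, 8)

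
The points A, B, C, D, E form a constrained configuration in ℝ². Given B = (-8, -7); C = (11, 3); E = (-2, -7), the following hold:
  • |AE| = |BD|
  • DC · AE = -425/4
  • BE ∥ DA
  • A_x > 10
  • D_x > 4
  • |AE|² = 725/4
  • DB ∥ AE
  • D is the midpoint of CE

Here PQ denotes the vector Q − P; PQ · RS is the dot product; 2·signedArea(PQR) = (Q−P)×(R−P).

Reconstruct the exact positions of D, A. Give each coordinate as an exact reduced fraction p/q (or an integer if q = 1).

1. D_x = 9/2  [D is the midpoint of CE]
2. D_y = -2  [D is the midpoint of CE]
   → D = (9/2, -2)
3. A_x = 21/2  [DB ∥ AE ∩ BE ∥ DA]
4. A_y = -2  [DB ∥ AE ∩ BE ∥ DA]
   → A = (21/2, -2)

A = (21/2, -2)
D = (9/2, -2)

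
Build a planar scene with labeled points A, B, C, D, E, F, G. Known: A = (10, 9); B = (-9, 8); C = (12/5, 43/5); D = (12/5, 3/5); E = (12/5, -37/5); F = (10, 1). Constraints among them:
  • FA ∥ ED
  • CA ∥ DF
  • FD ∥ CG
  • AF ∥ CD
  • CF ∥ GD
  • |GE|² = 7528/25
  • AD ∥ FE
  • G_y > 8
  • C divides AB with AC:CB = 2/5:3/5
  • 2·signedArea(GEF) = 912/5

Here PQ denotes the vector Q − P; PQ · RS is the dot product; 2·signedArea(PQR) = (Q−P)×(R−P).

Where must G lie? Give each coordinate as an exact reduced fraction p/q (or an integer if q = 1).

G = (-26/5, 41/5)

1. G_x = -26/5  [CF ∥ GD ∩ FD ∥ CG]
2. G_y = 41/5  [CF ∥ GD ∩ FD ∥ CG]
   → G = (-26/5, 41/5)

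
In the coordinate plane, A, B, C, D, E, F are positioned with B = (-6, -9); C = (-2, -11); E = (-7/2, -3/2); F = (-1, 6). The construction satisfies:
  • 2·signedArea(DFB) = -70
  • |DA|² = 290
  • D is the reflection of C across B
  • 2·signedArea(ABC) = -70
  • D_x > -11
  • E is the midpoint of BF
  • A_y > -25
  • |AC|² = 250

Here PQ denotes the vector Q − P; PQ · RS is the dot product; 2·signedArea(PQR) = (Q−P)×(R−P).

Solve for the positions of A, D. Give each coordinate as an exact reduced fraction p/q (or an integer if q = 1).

A = (-11, -24)
D = (-10, -7)

1. A_x = -11  [line 2·x + 4·y + 118 = 0 ∩ |AC|² = 250]
2. A_y = -24  [line 2·x + 4·y + 118 = 0 ∩ |AC|² = 250]
   → A = (-11, -24)
3. D_x = -10  [D is the reflection of C across B]
4. D_y = -7  [D is the reflection of C across B]
   → D = (-10, -7)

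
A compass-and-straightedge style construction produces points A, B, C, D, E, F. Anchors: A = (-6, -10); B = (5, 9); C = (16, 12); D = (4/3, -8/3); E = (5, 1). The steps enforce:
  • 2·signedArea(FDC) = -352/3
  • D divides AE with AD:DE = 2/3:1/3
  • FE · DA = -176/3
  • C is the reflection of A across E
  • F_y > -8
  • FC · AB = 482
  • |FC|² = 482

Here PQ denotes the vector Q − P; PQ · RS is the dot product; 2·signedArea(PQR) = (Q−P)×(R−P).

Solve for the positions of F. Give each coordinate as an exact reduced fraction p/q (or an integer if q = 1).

1. F_x = 5  [FC · AB = 482 ∩ FE · DA = -176/3]
2. F_y = -7  [FC · AB = 482 ∩ FE · DA = -176/3]
   → F = (5, -7)

F = (5, -7)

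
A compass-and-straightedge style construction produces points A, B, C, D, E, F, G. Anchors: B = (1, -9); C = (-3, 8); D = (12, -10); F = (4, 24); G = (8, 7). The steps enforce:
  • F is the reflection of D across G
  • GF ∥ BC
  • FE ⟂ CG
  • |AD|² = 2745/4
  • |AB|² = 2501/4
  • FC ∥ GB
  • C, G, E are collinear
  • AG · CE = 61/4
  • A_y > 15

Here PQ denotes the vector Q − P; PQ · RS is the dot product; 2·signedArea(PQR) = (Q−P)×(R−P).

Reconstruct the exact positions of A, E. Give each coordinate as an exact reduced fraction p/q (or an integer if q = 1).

A = (6, 31/2)
E = (5/2, 15/2)

1. E_x = 5/2  [C, G, E are collinear ∩ FE ⟂ CG]
2. E_y = 15/2  [C, G, E are collinear ∩ FE ⟂ CG]
   → E = (5/2, 15/2)
3. A_x = 6  [line -11/2·x + 1/2·y + 101/4 = 0 ∩ |AD|² = 2745/4]
4. A_y = 31/2  [line -11/2·x + 1/2·y + 101/4 = 0 ∩ |AD|² = 2745/4]
   → A = (6, 31/2)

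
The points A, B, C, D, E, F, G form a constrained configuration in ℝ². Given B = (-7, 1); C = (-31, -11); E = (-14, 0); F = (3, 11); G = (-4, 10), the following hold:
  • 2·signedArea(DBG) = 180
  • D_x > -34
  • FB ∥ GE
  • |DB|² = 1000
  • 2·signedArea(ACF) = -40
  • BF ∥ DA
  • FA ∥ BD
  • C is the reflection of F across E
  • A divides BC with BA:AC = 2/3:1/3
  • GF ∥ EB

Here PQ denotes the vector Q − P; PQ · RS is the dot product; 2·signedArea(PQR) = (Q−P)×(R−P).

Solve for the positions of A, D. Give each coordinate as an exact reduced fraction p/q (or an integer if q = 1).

1. A_x = -23  [A divides BC with BA:AC = 2/3:1/3]
2. A_y = -7  [A divides BC with BA:AC = 2/3:1/3]
   → A = (-23, -7)
3. D_x = -33  [BF ∥ DA ∩ FA ∥ BD]
4. D_y = -17  [BF ∥ DA ∩ FA ∥ BD]
   → D = (-33, -17)

A = (-23, -7)
D = (-33, -17)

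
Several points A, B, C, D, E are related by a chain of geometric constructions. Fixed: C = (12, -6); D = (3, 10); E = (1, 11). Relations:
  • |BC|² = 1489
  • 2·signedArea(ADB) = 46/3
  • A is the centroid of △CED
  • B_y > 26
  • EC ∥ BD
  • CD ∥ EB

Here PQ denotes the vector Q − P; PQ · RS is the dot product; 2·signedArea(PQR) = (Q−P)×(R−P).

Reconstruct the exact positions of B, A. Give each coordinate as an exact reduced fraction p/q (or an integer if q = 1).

A = (16/3, 5)
B = (-8, 27)

1. B_x = -8  [EC ∥ BD ∩ CD ∥ EB]
2. B_y = 27  [EC ∥ BD ∩ CD ∥ EB]
   → B = (-8, 27)
3. A_x = 16/3  [A is the centroid of △CED]
4. A_y = 5  [A is the centroid of △CED]
   → A = (16/3, 5)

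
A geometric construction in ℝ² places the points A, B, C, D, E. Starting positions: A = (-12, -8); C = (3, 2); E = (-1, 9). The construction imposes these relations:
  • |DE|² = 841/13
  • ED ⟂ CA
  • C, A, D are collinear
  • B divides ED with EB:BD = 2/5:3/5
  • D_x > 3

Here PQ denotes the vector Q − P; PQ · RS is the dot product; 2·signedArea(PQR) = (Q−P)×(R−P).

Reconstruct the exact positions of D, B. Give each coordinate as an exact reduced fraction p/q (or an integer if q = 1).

B = (51/65, 411/65)
D = (45/13, 30/13)

1. D_x = 45/13  [C, A, D are collinear ∩ ED ⟂ CA]
2. D_y = 30/13  [C, A, D are collinear ∩ ED ⟂ CA]
   → D = (45/13, 30/13)
3. B_x = 51/65  [B divides ED with EB:BD = 2/5:3/5]
4. B_y = 411/65  [B divides ED with EB:BD = 2/5:3/5]
   → B = (51/65, 411/65)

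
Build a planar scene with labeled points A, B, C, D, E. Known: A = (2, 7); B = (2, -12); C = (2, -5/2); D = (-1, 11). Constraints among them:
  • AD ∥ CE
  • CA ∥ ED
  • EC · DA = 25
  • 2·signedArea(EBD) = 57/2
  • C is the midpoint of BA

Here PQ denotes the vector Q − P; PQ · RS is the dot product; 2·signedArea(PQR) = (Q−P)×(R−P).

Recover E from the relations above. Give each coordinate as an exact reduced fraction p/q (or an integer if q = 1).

E = (-1, 3/2)

1. E_x = -1  [CA ∥ ED ∩ AD ∥ CE]
2. E_y = 3/2  [CA ∥ ED ∩ AD ∥ CE]
   → E = (-1, 3/2)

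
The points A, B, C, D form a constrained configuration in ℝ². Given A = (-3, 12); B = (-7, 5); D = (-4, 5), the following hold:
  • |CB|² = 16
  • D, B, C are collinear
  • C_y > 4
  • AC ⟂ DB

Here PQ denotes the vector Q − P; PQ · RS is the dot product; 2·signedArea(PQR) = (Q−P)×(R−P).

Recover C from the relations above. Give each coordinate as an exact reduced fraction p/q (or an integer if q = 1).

1. C_x = -3  [D, B, C are collinear ∩ AC ⟂ DB]
2. C_y = 5  [D, B, C are collinear ∩ AC ⟂ DB]
   → C = (-3, 5)

C = (-3, 5)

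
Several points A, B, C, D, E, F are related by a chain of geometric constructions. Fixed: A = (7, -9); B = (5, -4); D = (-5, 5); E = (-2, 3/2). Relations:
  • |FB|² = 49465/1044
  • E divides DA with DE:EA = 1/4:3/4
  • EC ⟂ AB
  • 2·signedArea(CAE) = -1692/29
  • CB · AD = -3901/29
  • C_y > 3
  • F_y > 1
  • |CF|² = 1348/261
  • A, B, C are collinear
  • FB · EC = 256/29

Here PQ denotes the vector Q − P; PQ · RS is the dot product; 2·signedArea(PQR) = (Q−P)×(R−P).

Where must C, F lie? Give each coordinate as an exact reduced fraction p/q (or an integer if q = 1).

C = (62/29, 183/58)
F = (62/87, 241/174)

1. C_x = 62/29  [A, B, C are collinear ∩ EC ⟂ AB]
2. C_y = 183/58  [A, B, C are collinear ∩ EC ⟂ AB]
   → C = (62/29, 183/58)
3. F_x = 62/87  [line -120/29·x + -48/29·y + 152/29 = 0 ∩ |FB|² = 49465/1044]
4. F_y = 241/174  [line -120/29·x + -48/29·y + 152/29 = 0 ∩ |FB|² = 49465/1044]
   → F = (62/87, 241/174)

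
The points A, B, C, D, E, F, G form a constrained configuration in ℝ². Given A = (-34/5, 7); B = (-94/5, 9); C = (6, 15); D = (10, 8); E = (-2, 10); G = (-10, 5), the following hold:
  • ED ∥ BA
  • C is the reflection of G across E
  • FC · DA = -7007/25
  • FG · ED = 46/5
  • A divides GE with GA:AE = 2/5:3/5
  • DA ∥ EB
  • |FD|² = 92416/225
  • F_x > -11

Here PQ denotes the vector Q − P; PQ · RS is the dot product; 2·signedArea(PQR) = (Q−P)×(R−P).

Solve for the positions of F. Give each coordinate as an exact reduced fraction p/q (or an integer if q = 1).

1. F_x = -154/15  [FC · DA = -7007/25 ∩ FG · ED = 46/5]
2. F_y = 8  [FC · DA = -7007/25 ∩ FG · ED = 46/5]
   → F = (-154/15, 8)

F = (-154/15, 8)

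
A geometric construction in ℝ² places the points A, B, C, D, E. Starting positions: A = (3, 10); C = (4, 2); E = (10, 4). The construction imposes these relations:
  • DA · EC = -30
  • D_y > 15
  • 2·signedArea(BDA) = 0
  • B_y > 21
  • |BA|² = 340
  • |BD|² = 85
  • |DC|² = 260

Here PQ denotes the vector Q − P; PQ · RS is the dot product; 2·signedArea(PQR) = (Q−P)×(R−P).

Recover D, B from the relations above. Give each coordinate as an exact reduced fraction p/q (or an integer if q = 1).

B = (-11, 22)
D = (-4, 16)

1. D_x = -4  [line 6·x + 2·y + -8 = 0 ∩ |DC|² = 260]
2. D_y = 16  [line 6·x + 2·y + -8 = 0 ∩ |DC|² = 260]
   → D = (-4, 16)
3. B_x = -11  [line 6·x + 7·y + -88 = 0 ∩ |BA|² = 340]
4. B_y = 22  [line 6·x + 7·y + -88 = 0 ∩ |BA|² = 340]
   → B = (-11, 22)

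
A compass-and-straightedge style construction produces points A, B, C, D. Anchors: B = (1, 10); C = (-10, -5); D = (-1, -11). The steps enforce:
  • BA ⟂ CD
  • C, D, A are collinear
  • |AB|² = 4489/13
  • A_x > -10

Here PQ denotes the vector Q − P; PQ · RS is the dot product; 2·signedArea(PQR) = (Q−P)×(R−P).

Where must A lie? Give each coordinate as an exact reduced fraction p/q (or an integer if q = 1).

A = (-121/13, -71/13)

1. A_x = -121/13  [C, D, A are collinear ∩ BA ⟂ CD]
2. A_y = -71/13  [C, D, A are collinear ∩ BA ⟂ CD]
   → A = (-121/13, -71/13)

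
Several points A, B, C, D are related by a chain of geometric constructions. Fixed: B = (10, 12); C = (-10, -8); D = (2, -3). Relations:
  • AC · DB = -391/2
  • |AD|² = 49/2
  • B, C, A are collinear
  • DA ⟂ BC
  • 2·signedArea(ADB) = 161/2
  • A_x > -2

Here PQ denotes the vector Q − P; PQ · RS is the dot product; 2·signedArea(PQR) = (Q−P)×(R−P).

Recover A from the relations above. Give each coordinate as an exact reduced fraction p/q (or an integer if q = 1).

1. A_x = -3/2  [B, C, A are collinear ∩ DA ⟂ BC]
2. A_y = 1/2  [B, C, A are collinear ∩ DA ⟂ BC]
   → A = (-3/2, 1/2)

A = (-3/2, 1/2)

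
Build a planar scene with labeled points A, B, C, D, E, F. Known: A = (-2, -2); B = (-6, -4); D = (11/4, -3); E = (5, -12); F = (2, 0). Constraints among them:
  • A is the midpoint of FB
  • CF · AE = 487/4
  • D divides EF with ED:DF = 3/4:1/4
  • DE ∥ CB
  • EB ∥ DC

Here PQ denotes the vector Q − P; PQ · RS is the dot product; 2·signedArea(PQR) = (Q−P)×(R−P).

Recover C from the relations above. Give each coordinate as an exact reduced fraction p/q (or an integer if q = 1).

C = (-33/4, 5)

1. C_x = -33/4  [DE ∥ CB ∩ EB ∥ DC]
2. C_y = 5  [DE ∥ CB ∩ EB ∥ DC]
   → C = (-33/4, 5)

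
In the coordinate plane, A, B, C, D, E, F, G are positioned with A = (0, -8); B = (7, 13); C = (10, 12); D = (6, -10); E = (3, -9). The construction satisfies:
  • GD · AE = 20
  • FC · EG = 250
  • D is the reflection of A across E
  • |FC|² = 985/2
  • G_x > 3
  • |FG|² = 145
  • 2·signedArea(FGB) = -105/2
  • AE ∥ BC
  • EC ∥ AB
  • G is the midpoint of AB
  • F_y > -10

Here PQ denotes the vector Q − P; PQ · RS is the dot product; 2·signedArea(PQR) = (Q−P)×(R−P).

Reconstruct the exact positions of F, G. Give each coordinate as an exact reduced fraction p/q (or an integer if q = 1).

1. G_x = 7/2  [G is the midpoint of AB]
2. G_y = 5/2  [G is the midpoint of AB]
   → G = (7/2, 5/2)
3. F_x = 9/2  [2·signedArea(FGB) = -105/2 ∩ FC · EG = 250]
4. F_y = -19/2  [2·signedArea(FGB) = -105/2 ∩ FC · EG = 250]
   → F = (9/2, -19/2)

F = (9/2, -19/2)
G = (7/2, 5/2)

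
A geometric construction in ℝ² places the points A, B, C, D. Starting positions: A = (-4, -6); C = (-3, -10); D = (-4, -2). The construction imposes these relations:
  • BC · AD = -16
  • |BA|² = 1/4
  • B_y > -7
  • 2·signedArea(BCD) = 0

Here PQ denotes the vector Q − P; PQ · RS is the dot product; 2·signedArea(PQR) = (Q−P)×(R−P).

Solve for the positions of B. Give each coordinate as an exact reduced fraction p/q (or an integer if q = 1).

1. B_x = -7/2  [2·signedArea(BCD) = 0 ∩ BC · AD = -16]
2. B_y = -6  [2·signedArea(BCD) = 0 ∩ BC · AD = -16]
   → B = (-7/2, -6)

B = (-7/2, -6)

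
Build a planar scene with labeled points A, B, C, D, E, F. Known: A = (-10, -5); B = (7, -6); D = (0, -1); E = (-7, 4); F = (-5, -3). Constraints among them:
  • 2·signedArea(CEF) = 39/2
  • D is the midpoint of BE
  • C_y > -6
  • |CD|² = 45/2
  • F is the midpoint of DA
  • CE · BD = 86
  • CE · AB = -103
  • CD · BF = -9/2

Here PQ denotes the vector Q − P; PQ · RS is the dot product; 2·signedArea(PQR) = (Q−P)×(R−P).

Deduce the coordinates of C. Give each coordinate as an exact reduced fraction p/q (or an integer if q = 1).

C = (-3/2, -11/2)

1. C_x = -3/2  [CE · AB = -103 ∩ CE · BD = 86]
2. C_y = -11/2  [CE · AB = -103 ∩ CE · BD = 86]
   → C = (-3/2, -11/2)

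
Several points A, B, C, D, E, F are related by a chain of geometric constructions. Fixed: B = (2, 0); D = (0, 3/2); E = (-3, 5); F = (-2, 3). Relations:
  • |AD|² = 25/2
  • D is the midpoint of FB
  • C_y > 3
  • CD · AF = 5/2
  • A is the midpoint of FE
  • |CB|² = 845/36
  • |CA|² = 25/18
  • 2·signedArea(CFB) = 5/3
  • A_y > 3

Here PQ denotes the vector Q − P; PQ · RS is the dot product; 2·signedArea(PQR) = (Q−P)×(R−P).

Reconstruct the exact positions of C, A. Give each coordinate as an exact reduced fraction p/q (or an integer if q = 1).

A = (-5/2, 4)
C = (-5/3, 19/6)

1. C_x = -5/3  [line 3·x + 4·y + -23/3 = 0 ∩ |CB|² = 845/36]
2. C_y = 19/6  [line 3·x + 4·y + -23/3 = 0 ∩ |CB|² = 845/36]
   → C = (-5/3, 19/6)
3. A_x = -5/2  [CD · AF = 5/2 ∩ A is the midpoint of FE]
4. A_y = 4  [CD · AF = 5/2 ∩ A is the midpoint of FE]
   → A = (-5/2, 4)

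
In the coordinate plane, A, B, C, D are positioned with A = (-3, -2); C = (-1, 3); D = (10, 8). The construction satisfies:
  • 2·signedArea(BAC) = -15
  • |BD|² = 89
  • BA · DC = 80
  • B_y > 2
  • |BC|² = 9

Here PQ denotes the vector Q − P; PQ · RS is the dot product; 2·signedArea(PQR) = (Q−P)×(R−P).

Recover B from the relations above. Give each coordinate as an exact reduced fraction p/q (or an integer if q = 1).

B = (2, 3)

1. B_x = 2  [2·signedArea(BAC) = -15 ∩ BA · DC = 80]
2. B_y = 3  [2·signedArea(BAC) = -15 ∩ BA · DC = 80]
   → B = (2, 3)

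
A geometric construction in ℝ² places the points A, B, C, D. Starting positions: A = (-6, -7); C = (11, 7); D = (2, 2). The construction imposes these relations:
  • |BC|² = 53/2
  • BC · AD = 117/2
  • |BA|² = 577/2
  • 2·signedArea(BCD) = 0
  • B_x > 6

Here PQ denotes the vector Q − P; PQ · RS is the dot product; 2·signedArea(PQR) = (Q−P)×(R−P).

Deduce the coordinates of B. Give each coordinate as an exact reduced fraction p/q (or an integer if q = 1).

B = (13/2, 9/2)

1. B_x = 13/2  [2·signedArea(BCD) = 0 ∩ BC · AD = 117/2]
2. B_y = 9/2  [2·signedArea(BCD) = 0 ∩ BC · AD = 117/2]
   → B = (13/2, 9/2)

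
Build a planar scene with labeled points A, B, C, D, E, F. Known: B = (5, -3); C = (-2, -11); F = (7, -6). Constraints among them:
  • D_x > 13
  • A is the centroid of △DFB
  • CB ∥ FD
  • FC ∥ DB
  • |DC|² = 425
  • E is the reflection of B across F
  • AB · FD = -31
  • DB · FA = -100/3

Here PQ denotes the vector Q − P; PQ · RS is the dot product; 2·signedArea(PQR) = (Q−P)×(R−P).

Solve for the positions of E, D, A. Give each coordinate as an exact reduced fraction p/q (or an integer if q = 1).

1. E_x = 9  [E is the reflection of B across F]
2. E_y = -9  [E is the reflection of B across F]
   → E = (9, -9)
3. D_x = 14  [FC ∥ DB ∩ CB ∥ FD]
4. D_y = 2  [FC ∥ DB ∩ CB ∥ FD]
   → D = (14, 2)
5. A_x = 26/3  [A is the centroid of △DFB]
6. A_y = -7/3  [A is the centroid of △DFB]
   → A = (26/3, -7/3)

A = (26/3, -7/3)
D = (14, 2)
E = (9, -9)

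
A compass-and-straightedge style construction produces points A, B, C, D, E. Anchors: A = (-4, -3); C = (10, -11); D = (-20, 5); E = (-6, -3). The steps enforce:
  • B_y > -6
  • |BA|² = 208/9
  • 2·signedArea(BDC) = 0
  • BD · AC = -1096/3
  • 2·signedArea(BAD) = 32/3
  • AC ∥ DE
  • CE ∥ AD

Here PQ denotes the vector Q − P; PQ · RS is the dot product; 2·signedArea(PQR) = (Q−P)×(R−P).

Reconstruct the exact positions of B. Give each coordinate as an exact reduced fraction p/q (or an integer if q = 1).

B = (0, -17/3)

1. B_x = 0  [2·signedArea(BDC) = 0 ∩ BD · AC = -1096/3]
2. B_y = -17/3  [2·signedArea(BDC) = 0 ∩ BD · AC = -1096/3]
   → B = (0, -17/3)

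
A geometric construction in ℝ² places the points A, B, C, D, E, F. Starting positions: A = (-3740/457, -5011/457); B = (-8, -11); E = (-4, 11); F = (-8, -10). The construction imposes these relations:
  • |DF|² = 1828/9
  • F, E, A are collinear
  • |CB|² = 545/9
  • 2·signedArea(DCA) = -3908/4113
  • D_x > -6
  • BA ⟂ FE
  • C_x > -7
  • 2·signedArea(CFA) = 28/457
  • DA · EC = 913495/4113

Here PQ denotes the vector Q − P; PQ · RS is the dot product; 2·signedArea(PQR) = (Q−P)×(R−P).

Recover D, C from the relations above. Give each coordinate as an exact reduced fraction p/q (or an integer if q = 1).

C = (-20/3, -10/3)
D = (-16/3, 4)

1. C_x = -20/3  [line 441/457·x + -84/457·y + 2660/457 = 0 ∩ |CB|² = 545/9]
2. C_y = -10/3  [line 441/457·x + -84/457·y + 2660/457 = 0 ∩ |CB|² = 545/9]
   → C = (-20/3, -10/3)
3. D_x = -16/3  [DA · EC = 913495/4113 ∩ 2·signedArea(DCA) = -3908/4113]
4. D_y = 4  [DA · EC = 913495/4113 ∩ 2·signedArea(DCA) = -3908/4113]
   → D = (-16/3, 4)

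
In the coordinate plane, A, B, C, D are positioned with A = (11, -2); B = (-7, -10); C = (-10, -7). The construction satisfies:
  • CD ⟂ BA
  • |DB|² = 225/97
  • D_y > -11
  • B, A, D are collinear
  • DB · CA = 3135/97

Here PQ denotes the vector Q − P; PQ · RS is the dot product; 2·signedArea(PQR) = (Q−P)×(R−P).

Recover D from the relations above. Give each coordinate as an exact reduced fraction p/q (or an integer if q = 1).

D = (-814/97, -1030/97)

1. D_x = -814/97  [B, A, D are collinear ∩ CD ⟂ BA]
2. D_y = -1030/97  [B, A, D are collinear ∩ CD ⟂ BA]
   → D = (-814/97, -1030/97)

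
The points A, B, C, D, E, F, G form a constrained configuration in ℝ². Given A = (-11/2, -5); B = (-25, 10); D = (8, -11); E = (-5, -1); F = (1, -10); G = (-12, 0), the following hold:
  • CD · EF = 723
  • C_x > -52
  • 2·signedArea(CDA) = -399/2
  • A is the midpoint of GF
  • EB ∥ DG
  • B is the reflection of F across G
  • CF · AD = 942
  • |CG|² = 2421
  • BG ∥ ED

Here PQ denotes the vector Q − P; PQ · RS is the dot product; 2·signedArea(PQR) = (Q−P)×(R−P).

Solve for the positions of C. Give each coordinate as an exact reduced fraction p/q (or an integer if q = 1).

C = (-51, 30)

1. C_x = -51  [2·signedArea(CDA) = -399/2 ∩ CF · AD = 942]
2. C_y = 30  [2·signedArea(CDA) = -399/2 ∩ CF · AD = 942]
   → C = (-51, 30)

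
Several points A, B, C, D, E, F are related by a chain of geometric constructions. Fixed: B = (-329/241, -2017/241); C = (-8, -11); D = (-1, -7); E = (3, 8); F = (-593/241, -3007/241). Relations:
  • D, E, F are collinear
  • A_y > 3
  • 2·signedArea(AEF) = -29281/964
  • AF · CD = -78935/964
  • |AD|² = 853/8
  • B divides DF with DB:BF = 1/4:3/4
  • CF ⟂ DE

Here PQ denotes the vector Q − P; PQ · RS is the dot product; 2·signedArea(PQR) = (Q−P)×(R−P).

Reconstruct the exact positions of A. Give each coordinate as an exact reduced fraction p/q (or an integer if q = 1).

1. A_x = 1/4  [2·signedArea(AEF) = -29281/964 ∩ AF · CD = -78935/964]
2. A_y = 13/4  [2·signedArea(AEF) = -29281/964 ∩ AF · CD = -78935/964]
   → A = (1/4, 13/4)

A = (1/4, 13/4)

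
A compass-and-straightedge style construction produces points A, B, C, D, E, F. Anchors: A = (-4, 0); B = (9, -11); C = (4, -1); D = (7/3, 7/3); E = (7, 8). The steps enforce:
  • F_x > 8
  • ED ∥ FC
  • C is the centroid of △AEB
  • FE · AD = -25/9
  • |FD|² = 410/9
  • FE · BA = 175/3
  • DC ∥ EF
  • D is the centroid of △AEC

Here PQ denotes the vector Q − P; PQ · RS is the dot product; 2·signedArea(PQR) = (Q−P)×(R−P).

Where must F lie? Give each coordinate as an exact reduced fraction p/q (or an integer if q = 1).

1. F_x = 26/3  [ED ∥ FC ∩ DC ∥ EF]
2. F_y = 14/3  [ED ∥ FC ∩ DC ∥ EF]
   → F = (26/3, 14/3)

F = (26/3, 14/3)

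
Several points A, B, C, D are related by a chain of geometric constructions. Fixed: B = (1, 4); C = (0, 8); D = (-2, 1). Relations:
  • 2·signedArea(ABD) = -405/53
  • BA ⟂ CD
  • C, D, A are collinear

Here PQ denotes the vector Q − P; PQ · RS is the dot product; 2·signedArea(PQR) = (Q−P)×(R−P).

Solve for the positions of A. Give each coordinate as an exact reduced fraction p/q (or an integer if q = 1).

A = (-52/53, 242/53)

1. A_x = -52/53  [C, D, A are collinear ∩ BA ⟂ CD]
2. A_y = 242/53  [C, D, A are collinear ∩ BA ⟂ CD]
   → A = (-52/53, 242/53)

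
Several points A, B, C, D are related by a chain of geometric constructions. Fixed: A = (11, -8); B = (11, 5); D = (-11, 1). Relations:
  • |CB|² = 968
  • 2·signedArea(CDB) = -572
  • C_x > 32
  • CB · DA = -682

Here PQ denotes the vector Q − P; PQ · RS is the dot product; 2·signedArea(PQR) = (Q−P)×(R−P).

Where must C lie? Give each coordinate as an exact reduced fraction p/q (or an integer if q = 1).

1. C_x = 33  [2·signedArea(CDB) = -572 ∩ CB · DA = -682]
2. C_y = -17  [2·signedArea(CDB) = -572 ∩ CB · DA = -682]
   → C = (33, -17)

C = (33, -17)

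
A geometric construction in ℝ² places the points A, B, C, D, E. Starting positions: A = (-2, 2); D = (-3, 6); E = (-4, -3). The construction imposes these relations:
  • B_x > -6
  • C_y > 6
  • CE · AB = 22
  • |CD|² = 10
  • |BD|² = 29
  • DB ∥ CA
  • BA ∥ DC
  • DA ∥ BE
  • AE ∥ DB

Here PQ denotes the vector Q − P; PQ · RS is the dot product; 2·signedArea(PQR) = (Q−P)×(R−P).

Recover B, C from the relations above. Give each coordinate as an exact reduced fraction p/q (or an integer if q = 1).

1. B_x = -5  [DA ∥ BE ∩ AE ∥ DB]
2. B_y = 1  [DA ∥ BE ∩ AE ∥ DB]
   → B = (-5, 1)
3. C_x = 0  [DB ∥ CA ∩ BA ∥ DC]
4. C_y = 7  [DB ∥ CA ∩ BA ∥ DC]
   → C = (0, 7)

B = (-5, 1)
C = (0, 7)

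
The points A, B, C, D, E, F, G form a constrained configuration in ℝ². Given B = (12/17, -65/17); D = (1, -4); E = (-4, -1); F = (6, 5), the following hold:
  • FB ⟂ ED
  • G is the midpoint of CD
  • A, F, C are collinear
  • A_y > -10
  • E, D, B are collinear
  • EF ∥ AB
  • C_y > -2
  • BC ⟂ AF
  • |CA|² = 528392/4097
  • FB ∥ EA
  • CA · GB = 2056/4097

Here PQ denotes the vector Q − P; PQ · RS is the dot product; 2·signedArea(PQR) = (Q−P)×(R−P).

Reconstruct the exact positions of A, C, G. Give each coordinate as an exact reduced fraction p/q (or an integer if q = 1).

A = (-158/17, -167/17)
C = (-4668/4097, -7865/4097)
G = (-571/8194, -24253/8194)

1. A_x = -158/17  [EF ∥ AB ∩ FB ∥ EA]
2. A_y = -167/17  [EF ∥ AB ∩ FB ∥ EA]
   → A = (-158/17, -167/17)
3. C_x = -4668/4097  [A, F, C are collinear ∩ BC ⟂ AF]
4. C_y = -7865/4097  [A, F, C are collinear ∩ BC ⟂ AF]
   → C = (-4668/4097, -7865/4097)
5. G_x = -571/8194  [G is the midpoint of CD]
6. G_y = -24253/8194  [G is the midpoint of CD]
   → G = (-571/8194, -24253/8194)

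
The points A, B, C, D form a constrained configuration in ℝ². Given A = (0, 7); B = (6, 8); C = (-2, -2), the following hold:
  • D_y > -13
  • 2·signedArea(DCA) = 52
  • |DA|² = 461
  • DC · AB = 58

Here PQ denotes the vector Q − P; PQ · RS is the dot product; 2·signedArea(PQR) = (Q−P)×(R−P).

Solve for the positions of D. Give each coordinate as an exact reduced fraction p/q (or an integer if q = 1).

D = (-10, -12)

1. D_x = -10  [DC · AB = 58 ∩ 2·signedArea(DCA) = 52]
2. D_y = -12  [DC · AB = 58 ∩ 2·signedArea(DCA) = 52]
   → D = (-10, -12)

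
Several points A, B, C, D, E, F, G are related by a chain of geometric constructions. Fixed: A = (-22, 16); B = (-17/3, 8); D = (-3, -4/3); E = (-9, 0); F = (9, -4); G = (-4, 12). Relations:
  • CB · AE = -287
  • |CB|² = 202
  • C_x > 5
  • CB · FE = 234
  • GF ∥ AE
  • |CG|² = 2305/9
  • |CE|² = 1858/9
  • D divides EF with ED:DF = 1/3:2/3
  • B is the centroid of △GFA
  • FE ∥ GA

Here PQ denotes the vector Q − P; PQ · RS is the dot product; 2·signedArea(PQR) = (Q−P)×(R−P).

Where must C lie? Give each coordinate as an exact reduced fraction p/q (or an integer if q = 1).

1. C_x = 16/3  [CB · AE = -287 ∩ CB · FE = 234]
2. C_y = -1  [CB · AE = -287 ∩ CB · FE = 234]
   → C = (16/3, -1)

C = (16/3, -1)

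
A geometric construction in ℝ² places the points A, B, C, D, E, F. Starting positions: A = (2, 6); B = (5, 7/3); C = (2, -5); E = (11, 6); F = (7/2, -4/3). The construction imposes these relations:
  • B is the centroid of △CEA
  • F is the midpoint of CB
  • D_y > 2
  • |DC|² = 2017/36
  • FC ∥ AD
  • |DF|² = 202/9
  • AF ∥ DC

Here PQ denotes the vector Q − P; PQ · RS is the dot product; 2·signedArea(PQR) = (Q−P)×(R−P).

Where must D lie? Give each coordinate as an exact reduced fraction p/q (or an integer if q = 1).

1. D_x = 1/2  [AF ∥ DC ∩ FC ∥ AD]
2. D_y = 7/3  [AF ∥ DC ∩ FC ∥ AD]
   → D = (1/2, 7/3)

D = (1/2, 7/3)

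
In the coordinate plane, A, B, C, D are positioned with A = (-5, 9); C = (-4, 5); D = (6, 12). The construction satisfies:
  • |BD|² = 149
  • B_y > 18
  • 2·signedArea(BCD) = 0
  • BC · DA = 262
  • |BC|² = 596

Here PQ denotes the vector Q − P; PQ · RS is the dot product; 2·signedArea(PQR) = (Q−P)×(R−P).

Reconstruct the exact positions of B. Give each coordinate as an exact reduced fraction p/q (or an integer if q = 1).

B = (16, 19)

1. B_x = 16  [2·signedArea(BCD) = 0 ∩ BC · DA = 262]
2. B_y = 19  [2·signedArea(BCD) = 0 ∩ BC · DA = 262]
   → B = (16, 19)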